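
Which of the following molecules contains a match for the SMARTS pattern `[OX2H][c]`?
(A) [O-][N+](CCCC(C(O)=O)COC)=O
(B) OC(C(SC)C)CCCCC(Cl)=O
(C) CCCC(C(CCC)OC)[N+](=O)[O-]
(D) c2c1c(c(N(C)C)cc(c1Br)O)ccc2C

D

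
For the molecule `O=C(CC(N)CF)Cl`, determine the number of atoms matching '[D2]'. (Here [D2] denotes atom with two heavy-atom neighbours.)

The query [D2] means: atom with exactly two heavy-atom neighbours.
Check the 8 heavy atoms by environment: 2× C (D2) → match; 2× C (D3) → no; 1× O (D1) → no; 1× Cl (D1) → no; 1× F (D1) → no; 1× N (D1) → no.
That gives 2 matching atoms.

2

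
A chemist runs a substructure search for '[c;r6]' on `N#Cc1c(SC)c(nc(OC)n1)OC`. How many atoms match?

4

Check the 14 heavy atoms by environment: 2× n (aromatic, in 6-ring) → no; 4× c (aromatic, in 6-ring) → match; 2× O (acyclic) → no; 4× C (acyclic) → no; 1× S (acyclic) → no; 1× N (acyclic) → no.
That gives 4 matching atoms.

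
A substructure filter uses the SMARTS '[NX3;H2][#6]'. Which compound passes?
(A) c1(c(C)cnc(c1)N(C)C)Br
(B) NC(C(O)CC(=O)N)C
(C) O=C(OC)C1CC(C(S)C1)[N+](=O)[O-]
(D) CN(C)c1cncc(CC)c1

B

[NX3;H2][#6] describes a trivalent nitrogen with two H attached to carbon (a primary amine).
(A) has a dimethylamino group (-N(CH3)2) but the nitrogen has H0, not H2.
(B) contains a primary amino group (-NH2), which satisfies every atom and bond constraint.
(C) has a nitro group (-[N+](=O)[O-]) but the nitrogen is [N+] with no H, not NX3H2.
(D) has a dimethylamino group (-N(CH3)2) but the nitrogen has H0, not H2.
So the answer is (B).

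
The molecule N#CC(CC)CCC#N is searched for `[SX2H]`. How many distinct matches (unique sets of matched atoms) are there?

[SX2H] is the SMARTS for a thiol: an aliphatic sulfur with two connections, one being H.
No fragment in the molecule satisfies every constraint, giving 0 matches.

0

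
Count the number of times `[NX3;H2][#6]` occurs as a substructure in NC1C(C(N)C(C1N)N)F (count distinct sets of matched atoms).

[NX3;H2][#6] is the SMARTS for a primary amine: a trivalent nitrogen with two H attached to carbon.
The molecule carries 4 separate instances of a primary amino group (-NH2) meeting every constraint; each maps to a distinct set of atoms, giving 4 matches.

4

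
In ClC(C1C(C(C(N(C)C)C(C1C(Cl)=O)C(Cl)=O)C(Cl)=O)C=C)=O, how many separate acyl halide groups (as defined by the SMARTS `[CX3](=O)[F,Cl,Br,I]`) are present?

4

[CX3](=O)[F,Cl,Br,I] is the SMARTS for an acyl halide: a carbonyl carbon bonded to a halogen.
The molecule carries 4 separate instances of an acyl chloride (-C(=O)Cl) meeting every constraint; each maps to a distinct set of atoms, giving 4 matches.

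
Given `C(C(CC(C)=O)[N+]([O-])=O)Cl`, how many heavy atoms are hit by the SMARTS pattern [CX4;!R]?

The query [CX4;!R] means: aliphatic carbon with four total connections, not in a ring.
Check the 10 heavy atoms by environment: 4× C (X4, acyclic) → match; 1× N (charge +1, X3, acyclic) → no; 1× O (charge -1, X1, acyclic) → no; 2× O (X1, acyclic) → no; 1× Cl (X1, acyclic) → no; 1× C (X3, acyclic) → no.
That gives 4 matching atoms.

4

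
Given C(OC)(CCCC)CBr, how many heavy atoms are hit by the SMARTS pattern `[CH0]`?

0

Check the 9 heavy atoms by environment: 4× C (H2) → no; 1× C (H1) → no; 1× O (H0) → no; 2× C (H3) → no; 1× Br (H0) → no.
No environment satisfies the query, so 0 matching atoms.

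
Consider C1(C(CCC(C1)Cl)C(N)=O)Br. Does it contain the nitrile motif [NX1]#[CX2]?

The pattern [NX1]#[CX2] describes a nitrogen triple-bonded to a two-connected carbon — a nitrile.
The closest candidate here is a primary amide (-C(=O)NH2), but the nitrogen is NX3, not NX1. No other fragment satisfies the full query, so there is no match.

No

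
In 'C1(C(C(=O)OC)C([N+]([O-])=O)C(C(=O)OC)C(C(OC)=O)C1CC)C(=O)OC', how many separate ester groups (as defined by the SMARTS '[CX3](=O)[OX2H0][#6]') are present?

[CX3](=O)[OX2H0][#6] is the SMARTS for an ester: a carbonyl carbon bonded to an oxygen that is itself bonded to carbon (no H on that O).
The molecule carries 4 separate instances of a methyl-ester group (-C(=O)OCH3) meeting every constraint; each maps to a distinct set of atoms, giving 4 matches.

4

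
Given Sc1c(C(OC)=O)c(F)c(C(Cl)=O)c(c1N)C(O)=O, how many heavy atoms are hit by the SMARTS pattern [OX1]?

3

The query [OX1] means: aliphatic oxygen with one total connection — typically a carbonyl =O or an oxide.
Check the 19 heavy atoms by environment: 6× c (aromatic, X3) → no; 1× N (X3) → no; 3× C (X3) → no; 3× O (X1) → match; 1× Cl (X1) → no; 2× O (X2) → no; 1× F (X1) → no; 1× S (X2) → no; 1× C (X4) → no.
That gives 3 matching atoms.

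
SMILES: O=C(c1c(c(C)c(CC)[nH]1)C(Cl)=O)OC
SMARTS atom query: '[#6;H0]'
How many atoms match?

6

Check the 15 heavy atoms by environment: 1× n (aromatic, H1) → no; 4× c (aromatic, H0) → match; 3× C (H3) → no; 1× C (H2) → no; 2× C (H0) → match; 3× O (H0) → no; 1× Cl (H0) → no.
Summing the matching environments: 4 + 2 = 6 matching atoms.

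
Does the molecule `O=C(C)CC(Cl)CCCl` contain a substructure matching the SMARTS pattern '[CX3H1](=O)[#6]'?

The pattern [CX3H1](=O)[#6] describes an sp2 carbon with one H, double-bonded to O and single-bonded to carbon — an aldehyde.
The closest candidate here is an acetyl/ketone group (-C(=O)CH3), but the carbonyl carbon has H0 (two carbon neighbours), not H1. No other fragment satisfies the full query, so there is no match.

No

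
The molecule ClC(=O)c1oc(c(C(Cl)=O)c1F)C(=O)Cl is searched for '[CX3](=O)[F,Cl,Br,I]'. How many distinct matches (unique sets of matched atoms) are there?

3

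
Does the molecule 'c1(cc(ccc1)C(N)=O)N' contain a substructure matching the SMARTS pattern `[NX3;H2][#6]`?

Yes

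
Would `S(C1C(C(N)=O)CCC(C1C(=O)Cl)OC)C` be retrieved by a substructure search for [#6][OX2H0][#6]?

The pattern [#6][OX2H0][#6] describes an aliphatic oxygen bridging two carbons with no H on the oxygen — an ether.
The molecule carries a methoxy ether (-OCH3), whose atoms satisfy every constraint of the query, so the pattern matches.

Yes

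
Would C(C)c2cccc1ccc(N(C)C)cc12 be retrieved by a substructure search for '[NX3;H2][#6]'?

The pattern [NX3;H2][#6] describes a trivalent nitrogen with two H attached to carbon — a primary amine.
The closest candidate here is a dimethylamino group (-N(CH3)2), but the nitrogen has H0, not H2. No other fragment satisfies the full query, so there is no match.

No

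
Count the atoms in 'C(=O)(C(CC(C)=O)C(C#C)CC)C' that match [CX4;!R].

7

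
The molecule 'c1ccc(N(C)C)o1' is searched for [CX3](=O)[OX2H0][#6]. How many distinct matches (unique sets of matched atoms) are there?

0

[CX3](=O)[OX2H0][#6] is the SMARTS for an ester: a carbonyl carbon bonded to an oxygen that is itself bonded to carbon (no H on that O).
No fragment in the molecule satisfies every constraint, giving 0 matches.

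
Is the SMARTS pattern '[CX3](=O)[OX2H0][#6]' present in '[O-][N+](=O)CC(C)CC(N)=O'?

No

The pattern [CX3](=O)[OX2H0][#6] describes a carbonyl carbon bonded to an oxygen that is itself bonded to carbon (no H on that O) — an ester.
The closest candidate here is a primary amide (-C(=O)NH2), but the carbonyl is bonded to N, not to an O-C linkage. No other fragment satisfies the full query, so there is no match.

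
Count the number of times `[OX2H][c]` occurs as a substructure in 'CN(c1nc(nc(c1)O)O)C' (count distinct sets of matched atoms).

2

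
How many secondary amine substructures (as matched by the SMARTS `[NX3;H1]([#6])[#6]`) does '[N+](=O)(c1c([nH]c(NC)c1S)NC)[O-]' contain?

2

[NX3;H1]([#6])[#6] is the SMARTS for a secondary amine: a trivalent nitrogen with one H, bonded to two carbons.
The molecule carries 2 separate instances of an N-methylamino group (-NHCH3) meeting every constraint; each maps to a distinct set of atoms, giving 2 matches.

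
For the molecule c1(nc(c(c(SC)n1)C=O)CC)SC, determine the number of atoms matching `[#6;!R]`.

5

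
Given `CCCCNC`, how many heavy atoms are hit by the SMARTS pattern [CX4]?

The query [CX4] means: C with X4: aliphatic carbon with exactly 4 total connections (bonds + H).
Check the 6 heavy atoms by environment: 5× C (X4) → match; 1× N (X3) → no.
That gives 5 matching atoms.

5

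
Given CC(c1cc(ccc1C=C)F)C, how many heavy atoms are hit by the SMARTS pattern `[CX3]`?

2

Check the 12 heavy atoms by environment: 6× c (aromatic, X3) → no; 3× C (X4) → no; 1× F (X1) → no; 2× C (X3) → match.
That gives 2 matching atoms.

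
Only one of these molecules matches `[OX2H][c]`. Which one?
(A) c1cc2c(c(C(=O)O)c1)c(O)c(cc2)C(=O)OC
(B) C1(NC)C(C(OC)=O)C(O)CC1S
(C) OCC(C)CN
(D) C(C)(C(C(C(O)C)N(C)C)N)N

A

[OX2H][c] describes a hydroxyl oxygen attached to an aromatic carbon (a phenol).
(A) contains a hydroxyl group (-OH), which satisfies every atom and bond constraint.
(B) has a hydroxyl group (-OH) but the -OH is on an aliphatic carbon, not an aromatic c.
(C) has a hydroxyl group (-OH) but the -OH is on an aliphatic carbon, not an aromatic c.
(D) has a hydroxyl group (-OH) but the -OH is on an aliphatic carbon, not an aromatic c.
So the answer is (A).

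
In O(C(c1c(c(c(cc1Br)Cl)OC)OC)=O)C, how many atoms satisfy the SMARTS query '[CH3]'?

The query [CH3] means: aliphatic carbon with exactly three hydrogens.
Check the 16 heavy atoms by environment: 5× c (aromatic, H0) → no; 1× c (aromatic, H1) → no; 1× Cl (H0) → no; 4× O (H0) → no; 3× C (H3) → match; 1× Br (H0) → no; 1× C (H0) → no.
That gives 3 matching atoms.

3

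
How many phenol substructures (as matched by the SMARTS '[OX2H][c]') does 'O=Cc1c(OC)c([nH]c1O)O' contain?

[OX2H][c] is the SMARTS for a phenol: a hydroxyl oxygen attached to an aromatic carbon.
The molecule carries 2 separate instances of a hydroxyl group (-OH) meeting every constraint; each maps to a distinct set of atoms, giving 2 matches.

2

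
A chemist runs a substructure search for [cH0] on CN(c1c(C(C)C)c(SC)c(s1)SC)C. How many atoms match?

The query [cH0] means: aromatic carbon with no attached hydrogen (substituted or ring-fusion).
Check the 15 heavy atoms by environment: 1× s (aromatic, H0) → no; 4× c (aromatic, H0) → match; 1× C (H1) → no; 6× C (H3) → no; 2× S (H0) → no; 1× N (H0) → no.
That gives 4 matching atoms.

4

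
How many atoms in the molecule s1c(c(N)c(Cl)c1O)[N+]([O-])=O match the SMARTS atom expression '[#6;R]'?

The query [#6;R] means: carbon that is part of a ring.
Check the 11 heavy atoms by environment: 1× s (aromatic, in 5-ring) → no; 4× c (aromatic, in 5-ring) → match; 1× N (charge +1, acyclic) → no; 1× O (charge -1, acyclic) → no; 2× O (acyclic) → no; 1× N (acyclic) → no; 1× Cl (acyclic) → no.
That gives 4 matching atoms.

4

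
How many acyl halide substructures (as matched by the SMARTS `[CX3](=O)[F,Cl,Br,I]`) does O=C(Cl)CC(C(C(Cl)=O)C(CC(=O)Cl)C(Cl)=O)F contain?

4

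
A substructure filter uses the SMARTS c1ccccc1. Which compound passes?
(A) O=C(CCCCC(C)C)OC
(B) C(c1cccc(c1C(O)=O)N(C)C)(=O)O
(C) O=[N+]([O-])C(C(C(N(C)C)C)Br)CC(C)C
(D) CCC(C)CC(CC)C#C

B

c1ccccc1 describes six aromatic carbons in a ring (a benzene ring).
(A) has a methyl group (-CH3) but no six-membered all-carbon aromatic ring is present.
(B) contains the required atom environment, so the pattern matches.
(C) has a methyl group (-CH3) but no six-membered all-carbon aromatic ring is present.
(D) has a methyl group (-CH3) but no six-membered all-carbon aromatic ring is present.
So the answer is (B).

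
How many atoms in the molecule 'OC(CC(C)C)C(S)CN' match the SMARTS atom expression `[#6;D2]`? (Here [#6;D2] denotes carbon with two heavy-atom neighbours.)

Check the 10 heavy atoms by environment: 2× C (D2) → match; 3× C (D3) → no; 2× C (D1) → no; 1× O (D1) → no; 1× S (D1) → no; 1× N (D1) → no.
That gives 2 matching atoms.

2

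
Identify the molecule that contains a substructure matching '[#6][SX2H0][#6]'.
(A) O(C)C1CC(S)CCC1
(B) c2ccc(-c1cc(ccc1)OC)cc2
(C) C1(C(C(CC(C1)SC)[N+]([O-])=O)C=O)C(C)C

C

[#6][SX2H0][#6] describes an aliphatic sulfur bridging two carbons with no H on the sulfur (a thioether).
(A) has a methoxy ether (-OCH3) but the bridging atom is O, not S.
(B) has a methoxy ether (-OCH3) but the bridging atom is O, not S.
(C) contains a methylthio ether (-SCH3), which satisfies every atom and bond constraint.
So the answer is (C).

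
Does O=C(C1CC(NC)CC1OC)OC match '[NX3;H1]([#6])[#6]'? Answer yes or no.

Yes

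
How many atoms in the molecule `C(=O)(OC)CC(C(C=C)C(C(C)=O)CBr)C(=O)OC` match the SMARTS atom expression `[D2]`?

5

The query [D2] means: atom with exactly two heavy-atom neighbours.
Check the 19 heavy atoms by environment: 3× C (D2) → match; 6× C (D3) → no; 1× Br (D1) → no; 4× C (D1) → no; 3× O (D1) → no; 2× O (D2) → match.
Summing the matching environments: 3 + 2 = 5 matching atoms.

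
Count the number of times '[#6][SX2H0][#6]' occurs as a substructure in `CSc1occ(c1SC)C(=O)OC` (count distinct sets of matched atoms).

2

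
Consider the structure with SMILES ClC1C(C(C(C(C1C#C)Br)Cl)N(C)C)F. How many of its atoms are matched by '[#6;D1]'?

3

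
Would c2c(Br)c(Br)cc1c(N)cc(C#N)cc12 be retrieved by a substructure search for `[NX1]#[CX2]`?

Yes

The pattern [NX1]#[CX2] describes a nitrogen triple-bonded to a two-connected carbon — a nitrile.
The molecule carries a nitrile (-C#N), whose atoms satisfy every constraint of the query, so the pattern matches.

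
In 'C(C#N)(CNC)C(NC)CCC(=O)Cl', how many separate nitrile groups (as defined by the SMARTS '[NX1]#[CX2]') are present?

1

[NX1]#[CX2] is the SMARTS for a nitrile: a nitrogen triple-bonded to a two-connected carbon.
Exactly one fragment in the molecule meets all constraints, giving 1 match.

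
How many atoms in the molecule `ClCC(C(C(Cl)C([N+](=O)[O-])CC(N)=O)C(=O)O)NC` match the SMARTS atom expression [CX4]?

7

The query [CX4] means: C with X4: aliphatic carbon with exactly 4 total connections (bonds + H).
Check the 19 heavy atoms by environment: 7× C (X4) → match; 2× C (X3) → no; 3× O (X1) → no; 1× O (X2) → no; 2× N (X3) → no; 2× Cl (X1) → no; 1× N (charge +1, X3) → no; 1× O (charge -1, X1) → no.
That gives 7 matching atoms.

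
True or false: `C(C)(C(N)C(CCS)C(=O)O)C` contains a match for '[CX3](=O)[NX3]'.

False

The pattern [CX3](=O)[NX3] describes a carbonyl carbon bonded to a trivalent nitrogen — an amide.
The closest candidate here is a carboxylic acid group (-C(=O)OH), but the carbonyl is bonded to O, not to an NX3 nitrogen. No other fragment satisfies the full query, so there is no match.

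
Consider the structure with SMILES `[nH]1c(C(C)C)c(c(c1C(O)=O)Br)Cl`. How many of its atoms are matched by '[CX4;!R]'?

Check the 13 heavy atoms by environment: 1× n (aromatic, X3, in 5-ring) → no; 4× c (aromatic, X3, in 5-ring) → no; 1× C (X3, acyclic) → no; 1× O (X1, acyclic) → no; 1× O (X2, acyclic) → no; 1× Cl (X1, acyclic) → no; 1× Br (X1, acyclic) → no; 3× C (X4, acyclic) → match.
That gives 3 matching atoms.

3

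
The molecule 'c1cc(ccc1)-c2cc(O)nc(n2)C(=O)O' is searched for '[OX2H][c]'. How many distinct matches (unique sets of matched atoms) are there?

[OX2H][c] is the SMARTS for a phenol: a hydroxyl oxygen attached to an aromatic carbon.
Exactly one fragment in the molecule meets all constraints, giving 1 match.

1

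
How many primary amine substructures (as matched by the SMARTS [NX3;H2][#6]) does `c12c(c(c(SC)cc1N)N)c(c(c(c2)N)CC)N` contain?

[NX3;H2][#6] is the SMARTS for a primary amine: a trivalent nitrogen with two H attached to carbon.
The molecule carries 4 separate instances of a primary amino group (-NH2) meeting every constraint; each maps to a distinct set of atoms, giving 4 matches.

4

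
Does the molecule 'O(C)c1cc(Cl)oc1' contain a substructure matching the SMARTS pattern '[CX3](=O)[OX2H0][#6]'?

The pattern [CX3](=O)[OX2H0][#6] describes a carbonyl carbon bonded to an oxygen that is itself bonded to carbon (no H on that O) — an ester.
The closest candidate here is a methoxy ether (-OCH3), but the ether oxygen is not adjacent to a C=O carbon. No other fragment satisfies the full query, so there is no match.

No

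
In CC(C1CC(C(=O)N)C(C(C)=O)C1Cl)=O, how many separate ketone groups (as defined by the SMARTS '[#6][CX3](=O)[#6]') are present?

2

[#6][CX3](=O)[#6] is the SMARTS for a ketone: a carbonyl carbon (no H) flanked by two carbons.
The molecule carries 2 separate instances of an acetyl/ketone group (-C(=O)CH3) meeting every constraint; each maps to a distinct set of atoms, giving 2 matches.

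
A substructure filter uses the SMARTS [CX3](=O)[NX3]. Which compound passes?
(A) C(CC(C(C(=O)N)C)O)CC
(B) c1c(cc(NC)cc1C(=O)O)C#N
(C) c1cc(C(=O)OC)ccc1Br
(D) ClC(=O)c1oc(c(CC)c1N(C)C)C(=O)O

A

[CX3](=O)[NX3] describes a carbonyl carbon bonded to a trivalent nitrogen (an amide).
(A) contains a primary amide (-C(=O)NH2), which satisfies every atom and bond constraint.
(B) has a carboxylic acid group (-C(=O)OH) but the carbonyl is bonded to O, not to an NX3 nitrogen.
(C) has a methyl-ester group (-C(=O)OCH3) but the carbonyl is bonded to O, not to an NX3 nitrogen.
(D) has a carboxylic acid group (-C(=O)OH) but the carbonyl is bonded to O, not to an NX3 nitrogen.
So the answer is (A).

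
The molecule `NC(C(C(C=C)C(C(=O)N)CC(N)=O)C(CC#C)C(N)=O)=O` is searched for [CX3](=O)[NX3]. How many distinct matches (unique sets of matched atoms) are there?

[CX3](=O)[NX3] is the SMARTS for an amide: a carbonyl carbon bonded to a trivalent nitrogen.
The molecule carries 4 separate instances of a primary amide (-C(=O)NH2) meeting every constraint; each maps to a distinct set of atoms, giving 4 matches.

4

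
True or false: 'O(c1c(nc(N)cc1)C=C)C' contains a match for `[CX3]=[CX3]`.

The pattern [CX3]=[CX3] describes a non-aromatic C=C double bond between two sp2 carbons — an alkene.
The molecule carries a vinyl group (-CH=CH2), whose atoms satisfy every constraint of the query, so the pattern matches.

True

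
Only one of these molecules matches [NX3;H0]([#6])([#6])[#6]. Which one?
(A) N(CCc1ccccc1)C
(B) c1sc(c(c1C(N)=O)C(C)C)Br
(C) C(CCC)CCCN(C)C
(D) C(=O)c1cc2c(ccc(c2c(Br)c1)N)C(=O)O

[NX3;H0]([#6])([#6])[#6] describes a trivalent nitrogen with no H, bonded to three carbons (a tertiary amine).
(A) has an N-methylamino group (-NHCH3) but the nitrogen still has one H (H1), not H0.
(B) has a primary amide (-C(=O)NH2) but the amide nitrogen has H2 and only one carbon neighbour.
(C) contains a dimethylamino group (-N(CH3)2), which satisfies every atom and bond constraint.
(D) has a primary amino group (-NH2) but the nitrogen has H2, not H0 with three carbons.
So the answer is (C).

C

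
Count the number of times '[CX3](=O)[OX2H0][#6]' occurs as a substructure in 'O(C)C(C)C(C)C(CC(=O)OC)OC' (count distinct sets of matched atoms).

[CX3](=O)[OX2H0][#6] is the SMARTS for an ester: a carbonyl carbon bonded to an oxygen that is itself bonded to carbon (no H on that O).
Exactly one fragment in the molecule meets all constraints, giving 1 match.

1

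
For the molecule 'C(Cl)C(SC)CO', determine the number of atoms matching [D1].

3

The query [D1] means: atom with exactly one heavy-atom neighbour (degree 1).
Check the 7 heavy atoms by environment: 2× C (D2) → no; 1× C (D3) → no; 1× S (D2) → no; 1× C (D1) → match; 1× Cl (D1) → match; 1× O (D1) → match.
Summing the matching environments: 1 + 1 + 1 = 3 matching atoms.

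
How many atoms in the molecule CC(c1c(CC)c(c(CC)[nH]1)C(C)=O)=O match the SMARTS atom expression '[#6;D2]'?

2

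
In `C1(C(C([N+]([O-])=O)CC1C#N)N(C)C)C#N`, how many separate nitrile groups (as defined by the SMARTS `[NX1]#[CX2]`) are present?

[NX1]#[CX2] is the SMARTS for a nitrile: a nitrogen triple-bonded to a two-connected carbon.
The molecule carries 2 separate instances of a nitrile (-C#N) meeting every constraint; each maps to a distinct set of atoms, giving 2 matches.

2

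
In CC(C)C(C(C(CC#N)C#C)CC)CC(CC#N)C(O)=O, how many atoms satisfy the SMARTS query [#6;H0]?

4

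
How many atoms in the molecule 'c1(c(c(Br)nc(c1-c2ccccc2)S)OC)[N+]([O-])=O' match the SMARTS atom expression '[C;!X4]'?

0

The query [C;!X4] means: aliphatic carbon that does not have four total connections.
Check the 19 heavy atoms by environment: 1× n (aromatic, X2) → no; 11× c (aromatic, X3) → no; 1× S (X2) → no; 1× N (charge +1, X3) → no; 1× O (charge -1, X1) → no; 1× O (X1) → no; 1× Br (X1) → no; 1× O (X2) → no; 1× C (X4) → no.
No environment satisfies the query, so 0 matching atoms.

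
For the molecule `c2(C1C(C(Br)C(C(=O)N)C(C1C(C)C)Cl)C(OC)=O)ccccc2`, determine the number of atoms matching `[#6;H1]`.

12

Check the 24 heavy atoms by environment: 7× C (H1) → match; 2× C (H0) → no; 3× O (H0) → no; 1× N (H2) → no; 1× Br (H0) → no; 3× C (H3) → no; 1× Cl (H0) → no; 1× c (aromatic, H0) → no; 5× c (aromatic, H1) → match.
Summing the matching environments: 7 + 5 = 12 matching atoms.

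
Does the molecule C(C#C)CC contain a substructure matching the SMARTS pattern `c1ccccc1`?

The pattern c1ccccc1 describes six aromatic carbons in a ring — a benzene ring.
The closest candidate here is a methyl group (-CH3), but no six-membered all-carbon aromatic ring is present. No other fragment satisfies the full query, so there is no match.

No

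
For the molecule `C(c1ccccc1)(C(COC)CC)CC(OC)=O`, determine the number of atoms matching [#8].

3

Check the 18 heavy atoms by environment: 9× C → no; 3× O → match; 6× c (aromatic) → no.
That gives 3 matching atoms.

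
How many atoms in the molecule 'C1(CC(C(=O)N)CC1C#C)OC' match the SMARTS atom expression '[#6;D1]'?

The query [#6;D1] means: carbon bonded to exactly one heavy atom.
Check the 12 heavy atoms by environment: 3× C (D2) → no; 4× C (D3) → no; 1× O (D1) → no; 1× N (D1) → no; 1× O (D2) → no; 2× C (D1) → match.
That gives 2 matching atoms.

2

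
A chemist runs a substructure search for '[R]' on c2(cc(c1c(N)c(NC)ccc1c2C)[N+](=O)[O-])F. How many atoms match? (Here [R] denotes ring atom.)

10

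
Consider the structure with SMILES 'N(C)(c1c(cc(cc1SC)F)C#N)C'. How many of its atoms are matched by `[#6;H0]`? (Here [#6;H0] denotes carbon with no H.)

5

The query [#6;H0] means: any carbon with no attached hydrogen.
Check the 14 heavy atoms by environment: 2× c (aromatic, H1) → no; 4× c (aromatic, H0) → match; 1× F (H0) → no; 2× N (H0) → no; 3× C (H3) → no; 1× S (H0) → no; 1× C (H0) → match.
Summing the matching environments: 4 + 1 = 5 matching atoms.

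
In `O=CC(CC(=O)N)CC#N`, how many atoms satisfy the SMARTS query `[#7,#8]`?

4

The query [#7,#8] means: nitrogen or oxygen (comma = OR).
Check the 10 heavy atoms by environment: 6× C → no; 2× O → match; 2× N → match.
Summing the matching environments: 2 + 2 = 4 matching atoms.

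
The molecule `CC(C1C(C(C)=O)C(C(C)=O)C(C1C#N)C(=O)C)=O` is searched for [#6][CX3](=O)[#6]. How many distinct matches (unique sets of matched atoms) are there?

4

[#6][CX3](=O)[#6] is the SMARTS for a ketone: a carbonyl carbon (no H) flanked by two carbons.
The molecule carries 4 separate instances of an acetyl/ketone group (-C(=O)CH3) meeting every constraint; each maps to a distinct set of atoms, giving 4 matches.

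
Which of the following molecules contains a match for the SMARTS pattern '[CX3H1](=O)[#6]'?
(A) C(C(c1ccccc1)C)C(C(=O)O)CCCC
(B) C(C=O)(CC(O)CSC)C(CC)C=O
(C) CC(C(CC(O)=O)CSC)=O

B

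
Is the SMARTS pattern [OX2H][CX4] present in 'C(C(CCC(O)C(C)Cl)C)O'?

The pattern [OX2H][CX4] describes a hydroxyl oxygen bound to an sp3 (X4) carbon — an aliphatic alcohol.
The molecule carries a hydroxyl group (-OH), whose atoms satisfy every constraint of the query, so the pattern matches.

Yes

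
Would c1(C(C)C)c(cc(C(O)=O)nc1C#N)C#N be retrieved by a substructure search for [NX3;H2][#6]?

No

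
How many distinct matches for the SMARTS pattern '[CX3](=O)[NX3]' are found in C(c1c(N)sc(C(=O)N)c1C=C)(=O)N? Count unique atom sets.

[CX3](=O)[NX3] is the SMARTS for an amide: a carbonyl carbon bonded to a trivalent nitrogen.
The molecule carries 2 separate instances of a primary amide (-C(=O)NH2) meeting every constraint; each maps to a distinct set of atoms, giving 2 matches.

2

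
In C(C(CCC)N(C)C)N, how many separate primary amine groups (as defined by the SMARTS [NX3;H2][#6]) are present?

[NX3;H2][#6] is the SMARTS for a primary amine: a trivalent nitrogen with two H attached to carbon.
Exactly one fragment in the molecule meets all constraints, giving 1 match.

1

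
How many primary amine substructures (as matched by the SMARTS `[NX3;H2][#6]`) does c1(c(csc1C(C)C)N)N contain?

[NX3;H2][#6] is the SMARTS for a primary amine: a trivalent nitrogen with two H attached to carbon.
The molecule carries 2 separate instances of a primary amino group (-NH2) meeting every constraint; each maps to a distinct set of atoms, giving 2 matches.

2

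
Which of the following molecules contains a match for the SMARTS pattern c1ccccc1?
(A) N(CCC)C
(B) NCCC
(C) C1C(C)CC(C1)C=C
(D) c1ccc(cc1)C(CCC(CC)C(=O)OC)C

D

c1ccccc1 describes six aromatic carbons in a ring (a benzene ring).
(A) has a methyl group (-CH3) but no six-membered all-carbon aromatic ring is present.
(B) has a methyl group (-CH3) but no six-membered all-carbon aromatic ring is present.
(C) has a methyl group (-CH3) but no six-membered all-carbon aromatic ring is present.
(D) contains a phenyl ring, which satisfies every atom and bond constraint.
So the answer is (D).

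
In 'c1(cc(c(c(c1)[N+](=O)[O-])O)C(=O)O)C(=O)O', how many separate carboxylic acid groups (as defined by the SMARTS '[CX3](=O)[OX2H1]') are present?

[CX3](=O)[OX2H1] is the SMARTS for a carboxylic acid: an sp2 carbon double-bonded to O and single-bonded to an -OH oxygen.
The molecule carries 2 separate instances of a carboxylic acid group (-C(=O)OH) meeting every constraint; each maps to a distinct set of atoms, giving 2 matches.

2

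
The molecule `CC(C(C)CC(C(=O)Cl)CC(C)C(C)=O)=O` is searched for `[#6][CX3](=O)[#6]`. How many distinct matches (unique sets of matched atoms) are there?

2

[#6][CX3](=O)[#6] is the SMARTS for a ketone: a carbonyl carbon (no H) flanked by two carbons.
The molecule carries 2 separate instances of an acetyl/ketone group (-C(=O)CH3) meeting every constraint; each maps to a distinct set of atoms, giving 2 matches.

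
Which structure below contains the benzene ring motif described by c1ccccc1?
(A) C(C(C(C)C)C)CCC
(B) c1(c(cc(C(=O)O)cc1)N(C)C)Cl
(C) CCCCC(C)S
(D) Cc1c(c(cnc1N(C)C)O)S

B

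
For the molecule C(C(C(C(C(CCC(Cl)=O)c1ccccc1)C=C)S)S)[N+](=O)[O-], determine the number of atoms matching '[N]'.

1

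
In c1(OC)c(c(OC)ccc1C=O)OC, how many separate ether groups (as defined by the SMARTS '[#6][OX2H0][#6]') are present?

[#6][OX2H0][#6] is the SMARTS for an ether: an aliphatic oxygen bridging two carbons with no H on the oxygen.
The molecule carries 3 separate instances of a methoxy ether (-OCH3) meeting every constraint; each maps to a distinct set of atoms, giving 3 matches.

3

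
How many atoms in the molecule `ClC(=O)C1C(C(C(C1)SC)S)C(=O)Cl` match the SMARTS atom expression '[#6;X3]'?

2

Check the 14 heavy atoms by environment: 6× C (X4) → no; 2× S (X2) → no; 2× C (X3) → match; 2× O (X1) → no; 2× Cl (X1) → no.
That gives 2 matching atoms.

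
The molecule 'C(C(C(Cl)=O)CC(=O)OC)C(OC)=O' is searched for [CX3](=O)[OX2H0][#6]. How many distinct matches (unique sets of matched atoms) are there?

2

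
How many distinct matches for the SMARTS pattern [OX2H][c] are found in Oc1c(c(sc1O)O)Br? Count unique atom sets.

[OX2H][c] is the SMARTS for a phenol: a hydroxyl oxygen attached to an aromatic carbon.
The molecule carries 3 separate instances of a hydroxyl group (-OH) meeting every constraint; each maps to a distinct set of atoms, giving 3 matches.

3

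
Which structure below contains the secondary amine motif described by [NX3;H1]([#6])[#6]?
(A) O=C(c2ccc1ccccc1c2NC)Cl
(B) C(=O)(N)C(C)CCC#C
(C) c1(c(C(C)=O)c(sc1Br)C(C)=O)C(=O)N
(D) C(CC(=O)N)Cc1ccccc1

[NX3;H1]([#6])[#6] describes a trivalent nitrogen with one H, bonded to two carbons (a secondary amine).
(A) contains an N-methylamino group (-NHCH3), which satisfies every atom and bond constraint.
(B) has a primary amide (-C(=O)NH2) but the -C(=O)NH2 nitrogen has H2, not H1.
(C) has a primary amide (-C(=O)NH2) but the -C(=O)NH2 nitrogen has H2, not H1.
(D) has a primary amide (-C(=O)NH2) but the -C(=O)NH2 nitrogen has H2, not H1.
So the answer is (A).

A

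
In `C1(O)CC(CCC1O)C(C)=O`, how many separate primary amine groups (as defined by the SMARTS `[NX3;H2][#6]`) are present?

0

[NX3;H2][#6] is the SMARTS for a primary amine: a trivalent nitrogen with two H attached to carbon.
No fragment in the molecule satisfies every constraint, giving 0 matches.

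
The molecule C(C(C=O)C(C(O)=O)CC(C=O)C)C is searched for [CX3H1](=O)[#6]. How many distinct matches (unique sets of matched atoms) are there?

2

[CX3H1](=O)[#6] is the SMARTS for an aldehyde: an sp2 carbon with one H, double-bonded to O and single-bonded to carbon.
The molecule carries 2 separate instances of an aldehyde (-CHO) meeting every constraint; each maps to a distinct set of atoms, giving 2 matches.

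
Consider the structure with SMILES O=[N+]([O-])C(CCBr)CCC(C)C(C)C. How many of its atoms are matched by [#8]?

The query [#8] means: #8 matches any oxygen atom.
Check the 14 heavy atoms by environment: 10× C → no; 1× Br → no; 1× N (charge +1) → no; 1× O (charge -1) → match; 1× O → match.
Summing the matching environments: 1 + 1 = 2 matching atoms.

2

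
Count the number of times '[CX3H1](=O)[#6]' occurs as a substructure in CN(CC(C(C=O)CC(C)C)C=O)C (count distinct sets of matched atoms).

[CX3H1](=O)[#6] is the SMARTS for an aldehyde: an sp2 carbon with one H, double-bonded to O and single-bonded to carbon.
The molecule carries 2 separate instances of an aldehyde (-CHO) meeting every constraint; each maps to a distinct set of atoms, giving 2 matches.

2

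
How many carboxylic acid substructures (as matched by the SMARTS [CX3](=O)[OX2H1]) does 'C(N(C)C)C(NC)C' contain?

0

[CX3](=O)[OX2H1] is the SMARTS for a carboxylic acid: an sp2 carbon double-bonded to O and single-bonded to an -OH oxygen.
No fragment in the molecule satisfies every constraint, giving 0 matches.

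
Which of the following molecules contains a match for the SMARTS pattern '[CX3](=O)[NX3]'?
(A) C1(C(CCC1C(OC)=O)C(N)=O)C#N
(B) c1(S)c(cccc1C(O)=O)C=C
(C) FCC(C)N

A

[CX3](=O)[NX3] describes a carbonyl carbon bonded to a trivalent nitrogen (an amide).
(A) contains a primary amide (-C(=O)NH2), which satisfies every atom and bond constraint.
(B) has a carboxylic acid group (-C(=O)OH) but the carbonyl is bonded to O, not to an NX3 nitrogen.
(C) has a primary amino group (-NH2) but the -NH2 is not attached to a carbonyl carbon.
So the answer is (A).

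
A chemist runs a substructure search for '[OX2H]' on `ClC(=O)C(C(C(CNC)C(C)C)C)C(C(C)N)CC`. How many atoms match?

0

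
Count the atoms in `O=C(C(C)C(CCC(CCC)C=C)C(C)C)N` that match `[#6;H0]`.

1

The query [#6;H0] means: any carbon with no attached hydrogen.
Check the 17 heavy atoms by environment: 4× C (H3) → no; 5× C (H1) → no; 5× C (H2) → no; 1× C (H0) → match; 1× O (H0) → no; 1× N (H2) → no.
That gives 1 matching atom.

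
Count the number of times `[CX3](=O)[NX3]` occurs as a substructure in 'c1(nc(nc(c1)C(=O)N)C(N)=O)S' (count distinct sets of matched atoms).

2

[CX3](=O)[NX3] is the SMARTS for an amide: a carbonyl carbon bonded to a trivalent nitrogen.
The molecule carries 2 separate instances of a primary amide (-C(=O)NH2) meeting every constraint; each maps to a distinct set of atoms, giving 2 matches.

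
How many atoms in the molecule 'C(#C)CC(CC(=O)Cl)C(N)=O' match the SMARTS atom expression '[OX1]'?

2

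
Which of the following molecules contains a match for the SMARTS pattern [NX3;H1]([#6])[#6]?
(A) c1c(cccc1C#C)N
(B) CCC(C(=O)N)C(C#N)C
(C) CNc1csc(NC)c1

C

[NX3;H1]([#6])[#6] describes a trivalent nitrogen with one H, bonded to two carbons (a secondary amine).
(A) has a primary amino group (-NH2) but the nitrogen has H2 and only one carbon neighbour.
(B) has a primary amide (-C(=O)NH2) but the -C(=O)NH2 nitrogen has H2, not H1.
(C) contains an N-methylamino group (-NHCH3), which satisfies every atom and bond constraint.
So the answer is (C).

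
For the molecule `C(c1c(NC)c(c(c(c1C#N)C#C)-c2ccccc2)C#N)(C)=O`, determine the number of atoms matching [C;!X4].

5

The query [C;!X4] means: aliphatic carbon that does not have four total connections.
Check the 23 heavy atoms by environment: 12× c (aromatic, X3) → no; 1× N (X3) → no; 2× C (X4) → no; 1× C (X3) → match; 1× O (X1) → no; 4× C (X2) → match; 2× N (X1) → no.
Summing the matching environments: 1 + 4 = 5 matching atoms.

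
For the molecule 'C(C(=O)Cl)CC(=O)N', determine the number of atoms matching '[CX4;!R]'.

The query [CX4;!R] means: aliphatic carbon with four total connections, not in a ring.
Check the 8 heavy atoms by environment: 2× C (X4, acyclic) → match; 2× C (X3, acyclic) → no; 2× O (X1, acyclic) → no; 1× Cl (X1, acyclic) → no; 1× N (X3, acyclic) → no.
That gives 2 matching atoms.

2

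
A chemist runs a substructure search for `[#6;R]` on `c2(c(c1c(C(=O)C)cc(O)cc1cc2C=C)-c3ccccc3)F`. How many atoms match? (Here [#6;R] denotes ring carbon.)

Check the 23 heavy atoms by environment: 16× c (aromatic, in 6-ring) → match; 4× C (acyclic) → no; 2× O (acyclic) → no; 1× F (acyclic) → no.
That gives 16 matching atoms.

16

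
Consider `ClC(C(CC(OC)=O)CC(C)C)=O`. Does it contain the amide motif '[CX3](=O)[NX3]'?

No

The pattern [CX3](=O)[NX3] describes a carbonyl carbon bonded to a trivalent nitrogen — an amide.
The closest candidate here is a methyl-ester group (-C(=O)OCH3), but the carbonyl is bonded to O, not to an NX3 nitrogen. No other fragment satisfies the full query, so there is no match.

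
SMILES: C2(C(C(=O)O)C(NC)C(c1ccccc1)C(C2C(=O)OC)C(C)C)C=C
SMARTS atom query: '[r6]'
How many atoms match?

The query [r6] means: r6 matches atoms in a six-membered ring.
Check the 26 heavy atoms by environment: 6× C (in 6-ring) → match; 9× C (acyclic) → no; 4× O (acyclic) → no; 1× N (acyclic) → no; 6× c (aromatic, in 6-ring) → match.
Summing the matching environments: 6 + 6 = 12 matching atoms.

12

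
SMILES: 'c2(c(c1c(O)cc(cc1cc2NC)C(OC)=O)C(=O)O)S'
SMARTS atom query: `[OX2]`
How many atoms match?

3

The query [OX2] means: aliphatic oxygen with two total connections — ether, hydroxyl, or ester single-bond O.
Check the 21 heavy atoms by environment: 10× c (aromatic, X3) → no; 2× C (X3) → no; 2× O (X1) → no; 3× O (X2) → match; 1× N (X3) → no; 2× C (X4) → no; 1× S (X2) → no.
That gives 3 matching atoms.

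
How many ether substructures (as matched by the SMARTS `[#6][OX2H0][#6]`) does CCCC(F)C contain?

0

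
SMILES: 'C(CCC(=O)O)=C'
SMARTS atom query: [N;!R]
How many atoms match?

0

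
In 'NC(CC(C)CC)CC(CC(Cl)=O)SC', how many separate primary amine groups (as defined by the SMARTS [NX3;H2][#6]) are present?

[NX3;H2][#6] is the SMARTS for a primary amine: a trivalent nitrogen with two H attached to carbon.
Exactly one fragment in the molecule meets all constraints, giving 1 match.

1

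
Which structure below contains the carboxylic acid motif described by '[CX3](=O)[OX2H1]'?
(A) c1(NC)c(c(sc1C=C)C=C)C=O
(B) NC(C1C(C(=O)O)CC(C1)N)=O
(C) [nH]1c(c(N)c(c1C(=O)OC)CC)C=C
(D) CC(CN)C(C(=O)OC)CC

B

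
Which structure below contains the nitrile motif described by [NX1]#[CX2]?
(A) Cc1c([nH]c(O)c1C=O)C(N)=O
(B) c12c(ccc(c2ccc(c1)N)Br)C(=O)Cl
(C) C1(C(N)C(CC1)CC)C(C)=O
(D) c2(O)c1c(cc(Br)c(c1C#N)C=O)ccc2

D

[NX1]#[CX2] describes a nitrogen triple-bonded to a two-connected carbon (a nitrile).
(A) has a primary amide (-C(=O)NH2) but the nitrogen is NX3, not NX1.
(B) has a primary amino group (-NH2) but the nitrogen is NX3 (three connections), not NX1 triple-bonded.
(C) has a primary amino group (-NH2) but the nitrogen is NX3 (three connections), not NX1 triple-bonded.
(D) contains a nitrile (-C#N), which satisfies every atom and bond constraint.
So the answer is (D).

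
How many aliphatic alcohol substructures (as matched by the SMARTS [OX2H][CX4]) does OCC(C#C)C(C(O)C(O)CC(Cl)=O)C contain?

[OX2H][CX4] is the SMARTS for an aliphatic alcohol: a hydroxyl oxygen bound to an sp3 (X4) carbon.
The molecule carries 3 separate instances of a hydroxyl group (-OH) meeting every constraint; each maps to a distinct set of atoms, giving 3 matches.

3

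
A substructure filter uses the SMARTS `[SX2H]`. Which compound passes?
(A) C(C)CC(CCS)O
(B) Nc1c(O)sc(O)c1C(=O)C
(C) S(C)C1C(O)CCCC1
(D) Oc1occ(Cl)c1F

[SX2H] describes an aliphatic sulfur with two connections, one being H (a thiol).
(A) contains a thiol (-SH), which satisfies every atom and bond constraint.
(B) has a hydroxyl group (-OH) but it is an -OH, not an -SH.
(C) has a methylthio ether (-SCH3) but the sulfur has H0 (bonded to two carbons), not H1.
(D) has a hydroxyl group (-OH) but it is an -OH, not an -SH.
So the answer is (A).

A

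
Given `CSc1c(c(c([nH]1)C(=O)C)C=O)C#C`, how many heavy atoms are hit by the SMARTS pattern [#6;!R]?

The query [#6;!R] means: carbon not in any ring.
Check the 14 heavy atoms by environment: 1× n (aromatic, in 5-ring) → no; 4× c (aromatic, in 5-ring) → no; 6× C (acyclic) → match; 2× O (acyclic) → no; 1× S (acyclic) → no.
That gives 6 matching atoms.

6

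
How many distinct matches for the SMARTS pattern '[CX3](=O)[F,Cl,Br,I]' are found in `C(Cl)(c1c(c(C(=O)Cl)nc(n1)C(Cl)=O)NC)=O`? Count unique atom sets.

[CX3](=O)[F,Cl,Br,I] is the SMARTS for an acyl halide: a carbonyl carbon bonded to a halogen.
The molecule carries 3 separate instances of an acyl chloride (-C(=O)Cl) meeting every constraint; each maps to a distinct set of atoms, giving 3 matches.

3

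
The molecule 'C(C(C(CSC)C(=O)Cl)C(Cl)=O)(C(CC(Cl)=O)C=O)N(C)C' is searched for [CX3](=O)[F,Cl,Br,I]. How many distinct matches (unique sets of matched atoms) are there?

[CX3](=O)[F,Cl,Br,I] is the SMARTS for an acyl halide: a carbonyl carbon bonded to a halogen.
The molecule carries 3 separate instances of an acyl chloride (-C(=O)Cl) meeting every constraint; each maps to a distinct set of atoms, giving 3 matches.

3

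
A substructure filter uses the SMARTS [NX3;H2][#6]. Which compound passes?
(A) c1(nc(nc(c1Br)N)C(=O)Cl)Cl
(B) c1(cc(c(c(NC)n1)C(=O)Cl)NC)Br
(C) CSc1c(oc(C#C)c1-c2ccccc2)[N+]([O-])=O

A

[NX3;H2][#6] describes a trivalent nitrogen with two H attached to carbon (a primary amine).
(A) contains a primary amino group (-NH2), which satisfies every atom and bond constraint.
(B) has an N-methylamino group (-NHCH3) but the nitrogen bears two carbons and only one H (H1), not H2.
(C) has a nitro group (-[N+](=O)[O-]) but the nitrogen is [N+] with no H, not NX3H2.
So the answer is (A).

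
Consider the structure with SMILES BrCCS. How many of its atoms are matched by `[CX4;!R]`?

The query [CX4;!R] means: aliphatic carbon with four total connections, not in a ring.
Check the 4 heavy atoms by environment: 2× C (X4, acyclic) → match; 1× Br (X1, acyclic) → no; 1× S (X2, acyclic) → no.
That gives 2 matching atoms.

2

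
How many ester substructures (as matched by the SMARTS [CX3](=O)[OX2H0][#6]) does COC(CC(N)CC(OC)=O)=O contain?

[CX3](=O)[OX2H0][#6] is the SMARTS for an ester: a carbonyl carbon bonded to an oxygen that is itself bonded to carbon (no H on that O).
The molecule carries 2 separate instances of a methyl-ester group (-C(=O)OCH3) meeting every constraint; each maps to a distinct set of atoms, giving 2 matches.

2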